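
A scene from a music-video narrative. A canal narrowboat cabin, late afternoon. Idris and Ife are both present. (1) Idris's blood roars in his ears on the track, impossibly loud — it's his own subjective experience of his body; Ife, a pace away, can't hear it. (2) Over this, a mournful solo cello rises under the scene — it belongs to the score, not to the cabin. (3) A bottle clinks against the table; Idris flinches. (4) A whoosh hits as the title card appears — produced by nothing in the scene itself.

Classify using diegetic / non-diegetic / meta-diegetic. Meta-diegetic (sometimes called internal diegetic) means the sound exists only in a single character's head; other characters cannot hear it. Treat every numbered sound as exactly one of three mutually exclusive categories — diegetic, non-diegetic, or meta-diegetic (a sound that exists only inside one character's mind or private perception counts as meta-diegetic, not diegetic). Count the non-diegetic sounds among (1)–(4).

2

(1) a subjective body sound — Idris's private perception, inaudible to Ife → meta-diegetic.
Sound (2): nothing in the cabin produces it and the characters don't hear it — pure soundtrack, so non-diegetic.
Sound (3): a bottle is a real object/event in the scene's world, so diegetic.
(4) an editorial stinger — it belongs to the cut, not the story world → non-diegetic.
Non-diegetic: (2), (4) — that's 2.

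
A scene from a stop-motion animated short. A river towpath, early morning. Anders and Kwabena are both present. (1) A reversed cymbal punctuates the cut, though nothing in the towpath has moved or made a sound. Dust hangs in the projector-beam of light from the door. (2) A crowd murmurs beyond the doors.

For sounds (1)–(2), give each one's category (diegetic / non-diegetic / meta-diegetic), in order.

(1) is non-diegetic: it's a sound-design accent with no in-world source; no one in the scene can hear it.
Sound (2): it's the actual ambient sound of the location, so diegetic.

non-diegetic, diegetic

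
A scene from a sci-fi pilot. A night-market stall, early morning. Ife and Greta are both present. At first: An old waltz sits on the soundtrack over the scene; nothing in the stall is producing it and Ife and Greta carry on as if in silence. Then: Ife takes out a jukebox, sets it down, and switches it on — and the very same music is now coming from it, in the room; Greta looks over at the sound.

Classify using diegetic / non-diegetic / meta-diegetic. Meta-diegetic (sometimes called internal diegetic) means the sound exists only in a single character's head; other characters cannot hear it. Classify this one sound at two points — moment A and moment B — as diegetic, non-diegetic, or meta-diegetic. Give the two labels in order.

Moment A: no in-world source exists and no character can hear it — underscore → non-diegetic.
Moment B: a jukebox is now a real source in the story world and the characters hear it → diegetic.

non-diegetic, diegetic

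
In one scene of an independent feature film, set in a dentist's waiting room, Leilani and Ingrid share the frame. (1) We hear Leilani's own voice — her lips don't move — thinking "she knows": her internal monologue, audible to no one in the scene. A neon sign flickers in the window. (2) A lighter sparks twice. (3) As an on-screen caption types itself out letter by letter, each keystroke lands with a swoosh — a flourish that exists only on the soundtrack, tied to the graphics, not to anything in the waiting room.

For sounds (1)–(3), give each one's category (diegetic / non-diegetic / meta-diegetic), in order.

(1) is meta-diegetic: it's Leilani's unspoken thought, heard only by the audience via her subjectivity.
(2) is diegetic: a lighter is a real object/event in the scene's world.
(3) is non-diegetic: the caption isn't part of the story world, so neither is the sound tied to it.

meta-diegetic, diegetic, non-diegetic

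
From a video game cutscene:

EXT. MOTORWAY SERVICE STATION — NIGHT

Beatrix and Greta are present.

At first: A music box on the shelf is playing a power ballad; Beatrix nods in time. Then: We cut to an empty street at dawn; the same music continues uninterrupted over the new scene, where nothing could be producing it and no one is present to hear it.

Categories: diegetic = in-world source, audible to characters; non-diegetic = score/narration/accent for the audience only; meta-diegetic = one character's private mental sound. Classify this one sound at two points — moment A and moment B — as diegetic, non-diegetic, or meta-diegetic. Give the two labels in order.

Moment A: a music box is a real in-scene source and Beatrix reacts to it → diegetic.
Moment B: there is no longer any in-world source and no one can hear it — it has become underscore → non-diegetic.

diegetic, non-diegetic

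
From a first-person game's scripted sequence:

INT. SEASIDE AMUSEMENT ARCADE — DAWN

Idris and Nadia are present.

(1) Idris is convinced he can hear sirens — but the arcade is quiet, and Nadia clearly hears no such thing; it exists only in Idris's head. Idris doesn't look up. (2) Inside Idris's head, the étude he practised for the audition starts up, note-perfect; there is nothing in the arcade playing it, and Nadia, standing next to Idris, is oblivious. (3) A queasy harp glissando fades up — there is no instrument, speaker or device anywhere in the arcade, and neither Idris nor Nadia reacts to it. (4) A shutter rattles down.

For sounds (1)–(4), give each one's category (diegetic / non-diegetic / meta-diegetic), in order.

Sound (1): subjective to Idris: the arcade is silent and Nadia hears nothing, so meta-diegetic.
(2) it lives in Idris's subjectivity, not in the arcade → meta-diegetic.
(3) it has no source in the story world and no character can hear it — it's underscore → non-diegetic.
Sound (4): the sound comes from a shutter physically present in the location, so diegetic.

meta-diegetic, meta-diegetic, non-diegetic, diegetic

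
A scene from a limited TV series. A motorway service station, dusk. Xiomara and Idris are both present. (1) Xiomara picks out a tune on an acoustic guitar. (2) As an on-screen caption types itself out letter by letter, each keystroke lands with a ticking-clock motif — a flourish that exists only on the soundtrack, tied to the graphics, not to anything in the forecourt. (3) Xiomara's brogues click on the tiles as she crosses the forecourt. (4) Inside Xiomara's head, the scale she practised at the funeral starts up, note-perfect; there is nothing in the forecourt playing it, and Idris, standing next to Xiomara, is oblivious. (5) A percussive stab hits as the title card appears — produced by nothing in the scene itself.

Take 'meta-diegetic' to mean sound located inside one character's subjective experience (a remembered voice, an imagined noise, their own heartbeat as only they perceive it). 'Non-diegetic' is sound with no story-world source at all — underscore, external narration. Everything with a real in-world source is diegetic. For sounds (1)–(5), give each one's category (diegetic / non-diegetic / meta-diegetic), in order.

Sound (1): a character is playing an acoustic guitar on screen, so diegetic.
Sound (2): the caption isn't part of the story world, so neither is the sound tied to it, so non-diegetic.
Sound (3): it's the physical sound of Xiomara moving in the space, so diegetic.
Sound (4): it lives in Xiomara's subjectivity, not in the forecourt, so meta-diegetic.
(5) nothing in the scene produces it; it's an accent added for the audience → non-diegetic.

diegetic, non-diegetic, diegetic, meta-diegetic, non-diegetic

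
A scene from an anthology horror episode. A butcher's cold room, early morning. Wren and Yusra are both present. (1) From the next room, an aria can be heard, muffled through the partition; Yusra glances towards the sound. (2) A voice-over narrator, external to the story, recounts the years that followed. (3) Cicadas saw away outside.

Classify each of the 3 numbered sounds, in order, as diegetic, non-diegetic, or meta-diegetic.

diegetic, non-diegetic, diegetic

Sound (1): it's coming from the next room — a location within the story world — and Yusra reacts, so diegetic.
(2) external voice-over — not a character, not heard by anyone in the scene → non-diegetic.
(3) it's the actual ambient sound of the location → diegetic.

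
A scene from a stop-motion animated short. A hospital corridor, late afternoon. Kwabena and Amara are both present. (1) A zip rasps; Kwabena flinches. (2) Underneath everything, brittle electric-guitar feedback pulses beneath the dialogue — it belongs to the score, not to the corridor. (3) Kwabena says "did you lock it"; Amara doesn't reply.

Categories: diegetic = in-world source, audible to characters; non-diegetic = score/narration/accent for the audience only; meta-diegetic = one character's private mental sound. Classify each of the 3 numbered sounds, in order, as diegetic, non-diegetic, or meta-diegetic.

diegetic, non-diegetic, diegetic

Sound (1): a zip is a real object/event in the scene's world, so diegetic.
(2) score with no on-screen or off-screen source; it exists for the audience alone → non-diegetic.
(3) is diegetic: spoken by a character present in the story world.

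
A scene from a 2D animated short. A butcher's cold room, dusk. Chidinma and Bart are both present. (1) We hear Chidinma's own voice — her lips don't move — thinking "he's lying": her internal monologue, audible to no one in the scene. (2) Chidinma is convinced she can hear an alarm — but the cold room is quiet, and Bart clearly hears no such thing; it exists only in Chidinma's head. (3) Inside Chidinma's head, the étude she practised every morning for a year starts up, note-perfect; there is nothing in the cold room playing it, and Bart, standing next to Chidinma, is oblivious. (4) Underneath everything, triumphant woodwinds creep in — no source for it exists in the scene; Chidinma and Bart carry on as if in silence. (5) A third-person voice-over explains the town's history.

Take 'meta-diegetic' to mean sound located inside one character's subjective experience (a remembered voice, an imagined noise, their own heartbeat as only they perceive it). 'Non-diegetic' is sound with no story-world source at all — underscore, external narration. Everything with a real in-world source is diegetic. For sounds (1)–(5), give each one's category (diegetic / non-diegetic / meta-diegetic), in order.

meta-diegetic, meta-diegetic, meta-diegetic, non-diegetic, non-diegetic

(1) is meta-diegetic: internal monologue — inside Chidinma's mind, not spoken into the scene.
(2) Chidinma alone 'hears' it — an imagined sound, not present in the space → meta-diegetic.
Sound (3): remembered music, private to Chidinma — Bart is oblivious because it isn't in the room, so meta-diegetic.
(4) it has no source in the story world and no character can hear it — it's underscore → non-diegetic.
(5) is non-diegetic: the narrator exists outside the story world, addressing only the audience.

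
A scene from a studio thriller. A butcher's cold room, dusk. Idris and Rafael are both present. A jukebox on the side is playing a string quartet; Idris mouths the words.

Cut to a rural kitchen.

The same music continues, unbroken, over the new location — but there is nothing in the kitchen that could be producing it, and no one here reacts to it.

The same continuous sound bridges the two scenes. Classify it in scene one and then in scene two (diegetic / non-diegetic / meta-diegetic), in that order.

Scene one: a jukebox is an on-screen source and Idris reacts to it → diegetic.
Scene two: there is no source in the kitchen and no one hears it — it's now underscore → non-diegetic.

diegetic, non-diegetic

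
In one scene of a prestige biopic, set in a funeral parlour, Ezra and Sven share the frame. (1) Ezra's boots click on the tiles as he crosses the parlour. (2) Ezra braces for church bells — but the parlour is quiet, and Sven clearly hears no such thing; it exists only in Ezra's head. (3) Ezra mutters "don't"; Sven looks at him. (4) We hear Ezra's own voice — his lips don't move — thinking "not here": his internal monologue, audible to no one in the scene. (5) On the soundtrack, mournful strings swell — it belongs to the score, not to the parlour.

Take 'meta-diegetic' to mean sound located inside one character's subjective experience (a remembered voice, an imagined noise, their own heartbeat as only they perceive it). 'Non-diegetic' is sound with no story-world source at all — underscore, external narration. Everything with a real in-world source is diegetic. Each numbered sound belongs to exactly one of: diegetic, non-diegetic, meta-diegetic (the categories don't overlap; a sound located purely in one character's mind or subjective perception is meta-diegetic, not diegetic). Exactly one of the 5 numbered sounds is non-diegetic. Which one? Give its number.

5

(1) is diegetic: it's the physical sound of Ezra moving in the space.
Sound (2): subjective to Ezra: the parlour is silent and Sven hears nothing, so meta-diegetic.
(3) on-screen dialogue — Ezra speaks and Sven is there to hear → diegetic.
Sound (4): Ezra's thought-voice: a private mental sound no other character can hear, so meta-diegetic.
(5) score with no on-screen or off-screen source; it exists for the audience alone → non-diegetic.
Only (5) is non-diegetic.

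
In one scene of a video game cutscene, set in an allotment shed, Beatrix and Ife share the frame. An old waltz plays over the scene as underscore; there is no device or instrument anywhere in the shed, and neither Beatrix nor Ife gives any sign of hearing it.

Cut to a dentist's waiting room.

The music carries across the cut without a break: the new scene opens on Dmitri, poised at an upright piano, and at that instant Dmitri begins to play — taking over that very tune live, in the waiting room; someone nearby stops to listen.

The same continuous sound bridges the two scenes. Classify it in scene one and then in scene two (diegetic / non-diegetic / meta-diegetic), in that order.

non-diegetic, diegetic

Scene one: there's no in-world source anywhere and no character hears it — underscore for the audience only → non-diegetic.
Scene two: from the moment Dmitri starts playing, the tune is being performed on an upright piano inside the story world and another character hears it → diegetic.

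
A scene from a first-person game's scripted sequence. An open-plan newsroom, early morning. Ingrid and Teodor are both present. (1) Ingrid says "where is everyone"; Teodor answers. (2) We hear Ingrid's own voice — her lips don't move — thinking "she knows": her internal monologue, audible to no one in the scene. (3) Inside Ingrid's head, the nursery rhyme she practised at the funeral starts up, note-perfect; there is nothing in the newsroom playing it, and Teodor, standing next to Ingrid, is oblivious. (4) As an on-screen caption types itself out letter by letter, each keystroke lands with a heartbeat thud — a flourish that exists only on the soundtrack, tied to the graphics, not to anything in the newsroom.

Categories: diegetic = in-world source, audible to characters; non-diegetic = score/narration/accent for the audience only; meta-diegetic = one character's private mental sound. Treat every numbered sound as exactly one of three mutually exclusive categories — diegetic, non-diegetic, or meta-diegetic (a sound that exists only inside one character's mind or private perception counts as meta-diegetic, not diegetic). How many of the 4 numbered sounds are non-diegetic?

1

(1) is diegetic: Ingrid is a character speaking aloud in the scene.
Sound (2): it's Ingrid's unspoken thought, heard only by the audience via her subjectivity, so meta-diegetic.
(3) remembered music, private to Ingrid — Teodor is oblivious because it isn't in the room → meta-diegetic.
(4) it accompanies on-screen graphics, not anything inside the story world → non-diegetic.
Non-diegetic: (4) — that's 1.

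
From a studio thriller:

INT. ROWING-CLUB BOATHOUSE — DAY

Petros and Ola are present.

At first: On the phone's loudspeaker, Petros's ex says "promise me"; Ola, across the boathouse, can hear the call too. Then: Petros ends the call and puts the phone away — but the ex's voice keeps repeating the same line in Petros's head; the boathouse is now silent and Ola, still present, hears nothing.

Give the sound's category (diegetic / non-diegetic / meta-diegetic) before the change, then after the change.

Before the change: the loudspeaker is an in-world source; both Petros and Ola hear the call → diegetic.
After the change: with the phone off, the voice continues only as Petros's private mental replay — Ola can't hear it → meta-diegetic.

diegetic, meta-diegetic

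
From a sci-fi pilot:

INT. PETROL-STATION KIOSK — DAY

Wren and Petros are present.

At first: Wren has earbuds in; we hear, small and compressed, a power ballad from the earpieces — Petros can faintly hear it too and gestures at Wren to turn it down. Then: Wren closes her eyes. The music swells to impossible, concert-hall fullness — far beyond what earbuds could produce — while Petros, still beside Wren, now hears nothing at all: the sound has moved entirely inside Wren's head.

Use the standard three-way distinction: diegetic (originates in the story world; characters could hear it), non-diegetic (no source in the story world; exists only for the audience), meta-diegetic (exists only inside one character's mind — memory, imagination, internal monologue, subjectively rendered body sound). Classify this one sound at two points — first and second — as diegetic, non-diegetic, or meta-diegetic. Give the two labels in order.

diegetic, meta-diegetic

First: the earbuds are a physical source both characters can hear → diegetic.
Second: the music now exists only as Wren's subjective experience; Petros can no longer hear it → meta-diegetic.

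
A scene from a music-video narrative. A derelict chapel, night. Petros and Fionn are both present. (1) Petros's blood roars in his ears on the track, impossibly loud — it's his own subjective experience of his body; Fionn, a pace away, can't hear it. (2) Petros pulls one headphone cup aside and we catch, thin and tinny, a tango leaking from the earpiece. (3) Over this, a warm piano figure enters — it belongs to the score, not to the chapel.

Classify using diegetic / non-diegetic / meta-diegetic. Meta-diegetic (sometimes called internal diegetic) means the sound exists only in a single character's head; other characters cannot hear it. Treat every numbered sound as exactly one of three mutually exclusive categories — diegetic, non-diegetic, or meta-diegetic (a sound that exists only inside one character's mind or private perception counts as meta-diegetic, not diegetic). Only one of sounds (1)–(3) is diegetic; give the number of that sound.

2

(1) a subjective body sound — Petros's private perception, inaudible to Fionn → meta-diegetic.
(2) the headphones are an on-screen source → diegetic.
(3) it has no source in the story world and no character can hear it — it's underscore → non-diegetic.
Only (2) is diegetic.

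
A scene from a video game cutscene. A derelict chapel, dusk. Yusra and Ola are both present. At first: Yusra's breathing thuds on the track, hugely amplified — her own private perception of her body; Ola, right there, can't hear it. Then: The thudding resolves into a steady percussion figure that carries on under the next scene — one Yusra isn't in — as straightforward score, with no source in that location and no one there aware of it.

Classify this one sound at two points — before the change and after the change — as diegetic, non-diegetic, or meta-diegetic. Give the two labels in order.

Before the change: it's Yusra's subjective body sound, inaudible to Ola → meta-diegetic.
After the change: detached from Yusra and playing as sourceless score over a scene she isn't in — for the audience only → non-diegetic.

meta-diegetic, non-diegetic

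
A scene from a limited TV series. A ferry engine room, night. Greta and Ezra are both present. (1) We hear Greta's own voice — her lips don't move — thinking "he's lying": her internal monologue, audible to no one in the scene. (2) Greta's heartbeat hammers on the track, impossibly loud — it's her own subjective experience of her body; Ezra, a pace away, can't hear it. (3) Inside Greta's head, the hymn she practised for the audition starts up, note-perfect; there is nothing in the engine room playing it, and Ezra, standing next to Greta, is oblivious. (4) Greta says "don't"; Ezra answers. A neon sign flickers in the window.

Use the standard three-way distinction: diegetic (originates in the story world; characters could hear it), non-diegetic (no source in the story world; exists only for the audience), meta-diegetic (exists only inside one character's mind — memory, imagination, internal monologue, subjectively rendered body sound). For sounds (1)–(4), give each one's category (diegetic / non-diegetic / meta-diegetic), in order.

meta-diegetic, meta-diegetic, meta-diegetic, diegetic

(1) it's Greta's unspoken thought, heard only by the audience via her subjectivity → meta-diegetic.
(2) is meta-diegetic: a subjective body sound — Greta's private perception, inaudible to Ezra.
Sound (3): remembered music, private to Greta — Ezra is oblivious because it isn't in the room, so meta-diegetic.
(4) spoken by a character present in the story world → diegetic.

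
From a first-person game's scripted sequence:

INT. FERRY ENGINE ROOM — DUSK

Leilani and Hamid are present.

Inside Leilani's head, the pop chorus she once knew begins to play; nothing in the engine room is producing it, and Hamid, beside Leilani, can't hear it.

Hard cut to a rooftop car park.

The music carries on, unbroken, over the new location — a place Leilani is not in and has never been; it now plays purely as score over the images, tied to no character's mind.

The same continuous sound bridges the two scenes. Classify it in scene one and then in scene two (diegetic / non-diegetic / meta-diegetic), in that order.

meta-diegetic, non-diegetic

Scene one: the music exists only inside Leilani's mind; Hamid can't hear it → meta-diegetic.
Scene two: it's detached from Leilani entirely and plays over unrelated images with no in-world source — conventional underscore → non-diegetic.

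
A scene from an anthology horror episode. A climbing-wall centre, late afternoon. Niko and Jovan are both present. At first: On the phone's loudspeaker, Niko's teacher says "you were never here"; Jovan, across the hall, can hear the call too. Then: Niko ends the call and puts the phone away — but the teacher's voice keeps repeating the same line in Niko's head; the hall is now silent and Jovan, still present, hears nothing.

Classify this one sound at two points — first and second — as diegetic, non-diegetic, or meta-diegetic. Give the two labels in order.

diegetic, meta-diegetic

First: the loudspeaker is an in-world source; both Niko and Jovan hear the call → diegetic.
Second: with the phone off, the voice continues only as Niko's private mental replay — Jovan can't hear it → meta-diegetic.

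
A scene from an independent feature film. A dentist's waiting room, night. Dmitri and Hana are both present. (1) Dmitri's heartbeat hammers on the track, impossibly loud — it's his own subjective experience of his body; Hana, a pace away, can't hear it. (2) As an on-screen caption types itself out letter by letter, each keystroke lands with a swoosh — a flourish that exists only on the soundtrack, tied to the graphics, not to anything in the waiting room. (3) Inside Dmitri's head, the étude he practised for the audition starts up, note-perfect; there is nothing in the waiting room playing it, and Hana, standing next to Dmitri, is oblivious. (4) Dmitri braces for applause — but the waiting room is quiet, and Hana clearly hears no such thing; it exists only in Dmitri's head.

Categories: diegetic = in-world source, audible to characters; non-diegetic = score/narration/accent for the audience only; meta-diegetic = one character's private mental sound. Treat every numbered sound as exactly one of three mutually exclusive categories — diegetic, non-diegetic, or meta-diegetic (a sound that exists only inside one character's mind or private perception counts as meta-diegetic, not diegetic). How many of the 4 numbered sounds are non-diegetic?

Sound (1): point-of-audition from inside Dmitri's body; not a sound in the room, so meta-diegetic.
(2) is non-diegetic: it accompanies on-screen graphics, not anything inside the story world.
(3) remembered music, private to Dmitri — Hana is oblivious because it isn't in the room → meta-diegetic.
Sound (4): the sound is imagined by Dmitri; nothing in the story world is producing it and Hana can't hear it, so meta-diegetic.
So 1 of the 4 is non-diegetic: (2).

1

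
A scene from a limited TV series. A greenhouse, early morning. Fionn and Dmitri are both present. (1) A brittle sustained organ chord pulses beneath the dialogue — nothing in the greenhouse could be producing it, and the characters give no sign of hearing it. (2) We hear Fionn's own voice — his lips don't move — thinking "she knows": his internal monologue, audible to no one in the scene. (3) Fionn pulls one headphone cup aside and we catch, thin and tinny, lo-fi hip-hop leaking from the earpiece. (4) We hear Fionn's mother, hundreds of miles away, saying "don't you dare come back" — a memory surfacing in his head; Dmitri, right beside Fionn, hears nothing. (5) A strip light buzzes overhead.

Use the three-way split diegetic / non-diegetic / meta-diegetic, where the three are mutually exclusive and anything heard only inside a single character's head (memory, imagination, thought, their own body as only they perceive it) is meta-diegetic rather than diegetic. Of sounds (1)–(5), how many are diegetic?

(1) nothing in the greenhouse produces it and the characters don't hear it — pure soundtrack → non-diegetic.
(2) is meta-diegetic: it's Fionn's unspoken thought, heard only by the audience via his subjectivity.
(3) the headphones are an on-screen source → diegetic.
(4) it's Fionn's recollection rendered as sound; the other character can't hear it → meta-diegetic.
(5) a strip light is part of the location's real environment → diegetic.
So 2 of the 5 are diegetic: (3), (5).

2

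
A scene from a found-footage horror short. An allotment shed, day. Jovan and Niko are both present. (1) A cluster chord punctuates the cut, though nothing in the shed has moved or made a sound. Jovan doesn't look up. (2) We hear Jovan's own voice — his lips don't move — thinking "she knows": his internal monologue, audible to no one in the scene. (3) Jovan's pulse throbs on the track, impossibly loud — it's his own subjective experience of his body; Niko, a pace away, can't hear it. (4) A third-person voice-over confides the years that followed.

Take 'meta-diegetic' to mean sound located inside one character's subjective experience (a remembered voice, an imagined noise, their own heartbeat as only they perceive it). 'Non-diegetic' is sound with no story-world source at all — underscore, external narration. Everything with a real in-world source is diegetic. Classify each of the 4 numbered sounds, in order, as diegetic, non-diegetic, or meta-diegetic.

Sound (1): an editorial stinger — it belongs to the cut, not the story world, so non-diegetic.
(2) it's Jovan's unspoken thought, heard only by the audience via his subjectivity → meta-diegetic.
(3) it's Jovan's internal bodily sensation rendered as sound; only Jovan 'hears' it → meta-diegetic.
(4) commentary laid over the scene from outside the fiction → non-diegetic.

non-diegetic, meta-diegetic, meta-diegetic, non-diegetic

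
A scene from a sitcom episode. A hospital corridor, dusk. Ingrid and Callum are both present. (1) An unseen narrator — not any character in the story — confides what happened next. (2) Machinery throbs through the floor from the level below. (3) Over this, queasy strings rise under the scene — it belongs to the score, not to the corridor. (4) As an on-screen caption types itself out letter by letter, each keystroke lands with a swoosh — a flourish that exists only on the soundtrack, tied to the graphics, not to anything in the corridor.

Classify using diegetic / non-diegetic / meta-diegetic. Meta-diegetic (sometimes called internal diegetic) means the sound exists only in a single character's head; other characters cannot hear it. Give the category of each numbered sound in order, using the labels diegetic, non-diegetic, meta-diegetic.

non-diegetic, diegetic, non-diegetic, non-diegetic

(1) is non-diegetic: commentary laid over the scene from outside the fiction.
(2) is diegetic: ambient/room sound belonging to the story's physical space.
(3) is non-diegetic: it has no source in the story world and no character can hear it — it's underscore.
(4) the caption isn't part of the story world, so neither is the sound tied to it → non-diegetic.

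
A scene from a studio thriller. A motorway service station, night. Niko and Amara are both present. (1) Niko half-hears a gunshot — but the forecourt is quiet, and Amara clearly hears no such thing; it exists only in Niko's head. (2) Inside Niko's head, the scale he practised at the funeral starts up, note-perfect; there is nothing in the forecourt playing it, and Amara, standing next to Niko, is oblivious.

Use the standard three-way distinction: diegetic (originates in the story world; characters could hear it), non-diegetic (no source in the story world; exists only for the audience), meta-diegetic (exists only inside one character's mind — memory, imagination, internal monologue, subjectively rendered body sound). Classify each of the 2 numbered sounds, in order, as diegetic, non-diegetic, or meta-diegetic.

meta-diegetic, meta-diegetic

(1) Niko alone 'hears' it — an imagined sound, not present in the space → meta-diegetic.
(2) the music is a memory playing inside Niko's mind alone; no real-world source, Amara can't hear it → meta-diegetic.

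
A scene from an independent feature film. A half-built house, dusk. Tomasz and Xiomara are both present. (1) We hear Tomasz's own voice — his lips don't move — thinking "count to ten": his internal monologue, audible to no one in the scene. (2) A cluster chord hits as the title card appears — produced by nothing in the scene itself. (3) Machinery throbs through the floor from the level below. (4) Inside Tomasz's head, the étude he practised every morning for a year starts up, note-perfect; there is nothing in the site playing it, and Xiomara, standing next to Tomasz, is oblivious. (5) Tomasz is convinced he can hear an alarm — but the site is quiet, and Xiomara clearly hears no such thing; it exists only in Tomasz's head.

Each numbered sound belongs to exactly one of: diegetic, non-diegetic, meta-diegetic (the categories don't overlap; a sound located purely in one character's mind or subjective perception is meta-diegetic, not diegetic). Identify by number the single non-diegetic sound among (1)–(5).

(1) is meta-diegetic: internal monologue — inside Tomasz's mind, not spoken into the scene.
Sound (2): nothing in the scene produces it; it's an accent added for the audience, so non-diegetic.
Sound (3): it's the actual ambient sound of the location, so diegetic.
(4) remembered music, private to Tomasz — Xiomara is oblivious because it isn't in the room → meta-diegetic.
(5) is meta-diegetic: Tomasz alone 'hears' it — an imagined sound, not present in the space.
Only (2) is non-diegetic.

2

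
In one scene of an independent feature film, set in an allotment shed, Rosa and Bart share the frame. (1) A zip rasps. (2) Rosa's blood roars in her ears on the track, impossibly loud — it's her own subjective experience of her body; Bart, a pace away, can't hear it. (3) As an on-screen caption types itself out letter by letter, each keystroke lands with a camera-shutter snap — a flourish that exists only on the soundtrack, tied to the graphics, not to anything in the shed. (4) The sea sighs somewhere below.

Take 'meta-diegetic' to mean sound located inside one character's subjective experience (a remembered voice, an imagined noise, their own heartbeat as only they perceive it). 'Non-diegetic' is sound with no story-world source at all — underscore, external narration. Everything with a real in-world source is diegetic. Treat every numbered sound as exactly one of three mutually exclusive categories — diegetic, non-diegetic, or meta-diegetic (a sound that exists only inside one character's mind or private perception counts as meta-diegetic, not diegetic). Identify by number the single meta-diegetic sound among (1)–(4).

2

(1) is diegetic: the sound comes from a zip physically present in the location.
(2) point-of-audition from inside Rosa's body; not a sound in the room → meta-diegetic.
(3) is non-diegetic: it accompanies on-screen graphics, not anything inside the story world.
Sound (4): it's the actual ambient sound of the location, so diegetic.
Only (2) is meta-diegetic.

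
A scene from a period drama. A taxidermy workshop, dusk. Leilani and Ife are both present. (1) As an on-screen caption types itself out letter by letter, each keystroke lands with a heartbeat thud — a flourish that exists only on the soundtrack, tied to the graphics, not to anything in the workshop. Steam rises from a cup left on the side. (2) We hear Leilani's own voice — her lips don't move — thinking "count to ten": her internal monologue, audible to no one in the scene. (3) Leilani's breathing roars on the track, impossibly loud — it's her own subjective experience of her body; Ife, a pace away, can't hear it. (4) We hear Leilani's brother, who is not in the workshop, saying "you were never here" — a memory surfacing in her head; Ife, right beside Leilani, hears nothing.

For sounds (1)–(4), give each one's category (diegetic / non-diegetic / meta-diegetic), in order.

(1) sound married to a title/caption — outside the diegesis by definition → non-diegetic.
Sound (2): internal monologue — inside Leilani's mind, not spoken into the scene, so meta-diegetic.
(3) point-of-audition from inside Leilani's body; not a sound in the room → meta-diegetic.
(4) is meta-diegetic: it's Leilani's recollection rendered as sound; the other character can't hear it.

non-diegetic, meta-diegetic, meta-diegetic, meta-diegetic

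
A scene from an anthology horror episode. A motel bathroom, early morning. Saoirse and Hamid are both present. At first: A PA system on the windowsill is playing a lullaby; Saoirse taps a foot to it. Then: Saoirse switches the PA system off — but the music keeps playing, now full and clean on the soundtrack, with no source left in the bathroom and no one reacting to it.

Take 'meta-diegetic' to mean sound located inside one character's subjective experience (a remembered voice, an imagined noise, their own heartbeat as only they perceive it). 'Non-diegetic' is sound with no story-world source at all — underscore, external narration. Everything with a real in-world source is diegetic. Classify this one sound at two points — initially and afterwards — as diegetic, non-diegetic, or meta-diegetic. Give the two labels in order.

Initially: a PA system is a real in-scene source and Saoirse reacts to it → diegetic.
Afterwards: there is no longer any in-world source and no one can hear it — it has become underscore → non-diegetic.

diegetic, non-diegetic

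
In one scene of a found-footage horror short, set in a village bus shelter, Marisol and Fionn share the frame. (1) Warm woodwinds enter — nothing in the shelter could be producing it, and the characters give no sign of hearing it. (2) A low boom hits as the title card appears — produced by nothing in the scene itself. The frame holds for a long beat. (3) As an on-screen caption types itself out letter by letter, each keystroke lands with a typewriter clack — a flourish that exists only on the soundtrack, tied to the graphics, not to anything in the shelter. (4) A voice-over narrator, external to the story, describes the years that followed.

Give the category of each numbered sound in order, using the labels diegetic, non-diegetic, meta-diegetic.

non-diegetic, non-diegetic, non-diegetic, non-diegetic

(1) nothing in the shelter produces it and the characters don't hear it — pure soundtrack → non-diegetic.
Sound (2): it's a sound-design accent with no in-world source; no one in the scene can hear it, so non-diegetic.
Sound (3): the caption isn't part of the story world, so neither is the sound tied to it, so non-diegetic.
(4) external voice-over — not a character, not heard by anyone in the scene → non-diegetic.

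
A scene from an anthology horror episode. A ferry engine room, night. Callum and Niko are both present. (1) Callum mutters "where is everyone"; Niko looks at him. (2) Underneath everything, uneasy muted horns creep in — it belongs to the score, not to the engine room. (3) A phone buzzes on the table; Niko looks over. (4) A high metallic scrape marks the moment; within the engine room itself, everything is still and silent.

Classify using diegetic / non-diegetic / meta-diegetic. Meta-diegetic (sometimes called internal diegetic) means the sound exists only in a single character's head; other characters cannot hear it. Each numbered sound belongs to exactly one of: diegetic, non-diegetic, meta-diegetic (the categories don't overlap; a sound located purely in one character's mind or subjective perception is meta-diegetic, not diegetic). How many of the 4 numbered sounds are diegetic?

2

(1) is diegetic: Callum is a character speaking aloud in the scene.
Sound (2): nothing in the engine room produces it and the characters don't hear it — pure soundtrack, so non-diegetic.
(3) the sound comes from a phone physically present in the location → diegetic.
(4) nothing in the scene produces it; it's an accent added for the audience → non-diegetic.
So 2 of the 4 are diegetic: (1), (3).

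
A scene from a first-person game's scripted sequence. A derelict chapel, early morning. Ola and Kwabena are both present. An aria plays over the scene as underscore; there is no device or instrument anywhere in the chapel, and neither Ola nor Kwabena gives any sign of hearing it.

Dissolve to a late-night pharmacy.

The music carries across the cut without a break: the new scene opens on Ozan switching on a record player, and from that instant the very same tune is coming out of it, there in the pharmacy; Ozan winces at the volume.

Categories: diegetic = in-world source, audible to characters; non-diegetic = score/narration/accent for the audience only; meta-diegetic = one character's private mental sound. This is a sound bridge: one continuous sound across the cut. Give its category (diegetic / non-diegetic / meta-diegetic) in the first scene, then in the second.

non-diegetic, diegetic

Scene one: there's no in-world source anywhere and no character hears it — underscore for the audience only → non-diegetic.
Scene two: once Ozan turns on a record player, the music has a real source in the story world and Ozan reacts to it → diegetic.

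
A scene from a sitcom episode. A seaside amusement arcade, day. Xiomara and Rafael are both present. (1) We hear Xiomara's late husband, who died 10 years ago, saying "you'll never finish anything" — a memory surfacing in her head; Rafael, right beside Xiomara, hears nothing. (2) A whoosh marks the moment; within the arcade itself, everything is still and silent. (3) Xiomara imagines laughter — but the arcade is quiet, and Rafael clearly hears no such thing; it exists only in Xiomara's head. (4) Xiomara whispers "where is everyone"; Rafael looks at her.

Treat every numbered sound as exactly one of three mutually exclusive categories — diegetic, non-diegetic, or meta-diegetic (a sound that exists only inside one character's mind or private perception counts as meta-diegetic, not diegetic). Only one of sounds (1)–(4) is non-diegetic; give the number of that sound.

2

Sound (1): it's Xiomara's recollection rendered as sound; the other character can't hear it, so meta-diegetic.
(2) is non-diegetic: nothing in the scene produces it; it's an accent added for the audience.
(3) is meta-diegetic: subjective to Xiomara: the arcade is silent and Rafael hears nothing.
(4) is diegetic: spoken by a character present in the story world.
Only (2) is non-diegetic.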